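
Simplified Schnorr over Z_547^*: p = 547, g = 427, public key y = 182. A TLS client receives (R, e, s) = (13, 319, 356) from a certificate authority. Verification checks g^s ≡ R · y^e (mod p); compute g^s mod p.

196

427^2 = 182329 ≡ 178
427^4 ≡ 178^2 = 31684 ≡ 505
427^8 ≡ 505^2 = 255025 ≡ 123
427^16 ≡ 123^2 = 15129 ≡ 360
427^32 ≡ 360^2 = 129600 ≡ 508
427^64 ≡ 508^2 = 258064 ≡ 427
427^128 ≡ 427^2 = 182329 ≡ 178
427^256 ≡ 178^2 = 31684 ≡ 505
356 = 256 + 64 + 32 + 4, so 427^356 ≡ 505·427·508·505 ≡ 196 (mod 547)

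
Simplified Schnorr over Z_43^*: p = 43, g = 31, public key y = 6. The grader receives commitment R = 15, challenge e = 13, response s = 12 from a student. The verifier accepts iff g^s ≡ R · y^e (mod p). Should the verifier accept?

g^s mod p:
31^2 = 961 ≡ 15
31^4 ≡ 15^2 = 225 ≡ 10
31^8 ≡ 10^2 = 100 ≡ 14
12 = 8 + 4, so 31^12 ≡ 14·10 ≡ 11 (mod 43)
R · y^e mod p:
6^2 = 36
6^4 ≡ 36^2 = 1296 ≡ 6
6^8 ≡ 6^2 = 36
13 = 8 + 4 + 1, so 6^13 ≡ 36·6·6 ≡ 6 (mod 43)
15·6 = 90 ≡ 4 (mod 43)
11 ≠ 4; the check fails.

reject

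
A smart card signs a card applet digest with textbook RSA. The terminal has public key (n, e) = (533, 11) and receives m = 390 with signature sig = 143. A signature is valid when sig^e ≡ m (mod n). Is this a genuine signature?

sig^2 ≡ 143^2 = 20449 ≡ 195
sig^4 ≡ 195^2 = 38025 ≡ 182
sig^8 ≡ 182^2 = 33124 ≡ 78
11 = 8 + 2 + 1, so sig^11 ≡ 78·195·143 ≡ 390 (mod 533)
sig^11 mod 533 = 390 matches m.

genuine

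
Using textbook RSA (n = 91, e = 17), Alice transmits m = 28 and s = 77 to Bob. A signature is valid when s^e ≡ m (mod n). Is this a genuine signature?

s^2 ≡ 77^2 = 5929 ≡ 14
s^4 ≡ 14^2 = 196 ≡ 14
s^8 ≡ 14^2 = 196 ≡ 14
s^16 ≡ 14^2 = 196 ≡ 14
17 = 16 + 1, so s^17 ≡ 14·77 ≡ 77 (mod 91)
77 ≠ 28, so verification fails.

forged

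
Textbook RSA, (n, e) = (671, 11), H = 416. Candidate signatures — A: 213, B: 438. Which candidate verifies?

Candidate A: Squares mod 671: 213^1≡213, 213^2≡412, 213^4≡652, 213^8≡361; 11 = 8 + 2 + 1, so 213^11 ≡ 361·412·213 ≡ 664 (mod 671)
Candidate B: Squares mod 671: 438^1≡438, 438^2≡609, 438^4≡489, 438^8≡245; 11 = 8 + 2 + 1, so 438^11 ≡ 245·609·438 ≡ 416 (mod 671)
  → matches H = 416

B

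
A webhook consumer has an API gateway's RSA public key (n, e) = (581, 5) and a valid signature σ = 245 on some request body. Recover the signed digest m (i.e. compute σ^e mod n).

Squares mod 581: σ^1≡245, σ^2≡182, σ^4≡7
5 = 4 + 1, so σ^5 ≡ 7·245 ≡ 553 (mod 581)

553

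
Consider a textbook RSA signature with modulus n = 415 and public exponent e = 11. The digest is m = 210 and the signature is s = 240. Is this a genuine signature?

forged

s^11 mod 415 = 205
The recovered value 205 does not match the digest 210.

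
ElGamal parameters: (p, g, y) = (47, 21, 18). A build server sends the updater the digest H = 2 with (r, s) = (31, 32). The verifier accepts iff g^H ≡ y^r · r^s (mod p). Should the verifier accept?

Left side g^H mod p:
21^2 = 441 ≡ 18
Right side y^r · r^s mod p:
18^2 = 324 ≡ 42
18^4 ≡ 42^2 = 1764 ≡ 25
18^8 ≡ 25^2 = 625 ≡ 14
18^16 ≡ 14^2 = 196 ≡ 8
31 = 16 + 8 + 4 + 2 + 1, so 18^31 ≡ 8·14·25·42·18 ≡ 14 (mod 47)
31^2 = 961 ≡ 21
31^4 ≡ 21^2 = 441 ≡ 18
31^8 ≡ 18^2 = 324 ≡ 42
31^16 ≡ 42^2 = 1764 ≡ 25
31^32 ≡ 25^2 = 625 ≡ 14
14·14 = 196 ≡ 8 (mod 47)
18 ≠ 8, so verification fails.

reject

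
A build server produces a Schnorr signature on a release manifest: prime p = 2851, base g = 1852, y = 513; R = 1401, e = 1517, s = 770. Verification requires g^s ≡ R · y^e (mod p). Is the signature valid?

invalid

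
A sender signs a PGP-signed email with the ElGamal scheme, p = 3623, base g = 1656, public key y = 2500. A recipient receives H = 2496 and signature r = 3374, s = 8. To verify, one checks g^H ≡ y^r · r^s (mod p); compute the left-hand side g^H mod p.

Squares mod 3623: 1656^1≡1656, 1656^2≡3348, 1656^4≡3165, 1656^8≡3253, 1656^16≡2849, 1656^32≡1281, 1656^64≡3365, 1656^128≡1350, 1656^256≡131, 1656^512≡2669, 1656^1024≡743, 1656^2048≡1353
2496 = 2048 + 256 + 128 + 64, so 1656^2496 ≡ 1353·131·1350·3365 ≡ 2054 (mod 3623)

2054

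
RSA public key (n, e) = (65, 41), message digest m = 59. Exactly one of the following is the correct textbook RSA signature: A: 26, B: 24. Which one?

B

Candidate A: 26^2 = 676 ≡ 26; 26^4 ≡ 26^2 = 676 ≡ 26; 26^8 ≡ 26^2 = 676 ≡ 26; 26^16 ≡ 26^2 = 676 ≡ 26; 26^32 ≡ 26^2 = 676 ≡ 26; 41 = 32 + 8 + 1, so 26^41 ≡ 26·26·26 ≡ 26 (mod 65)
Candidate B: 24^2 = 576 ≡ 56; 24^4 ≡ 56^2 = 3136 ≡ 16; 24^8 ≡ 16^2 = 256 ≡ 61; 24^16 ≡ 61^2 = 3721 ≡ 16; 24^32 ≡ 16^2 = 256 ≡ 61; 41 = 32 + 8 + 1, so 24^41 ≡ 61·61·24 ≡ 59 (mod 65)
  → matches m = 59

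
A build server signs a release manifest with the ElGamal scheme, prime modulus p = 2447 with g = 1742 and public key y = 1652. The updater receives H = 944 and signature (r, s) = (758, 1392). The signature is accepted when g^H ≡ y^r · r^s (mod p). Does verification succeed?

Left side g^H mod p:
1742^2 = 3034564 ≡ 284
1742^4 ≡ 284^2 = 80656 ≡ 2352
1742^8 ≡ 2352^2 = 5531904 ≡ 1684
1742^16 ≡ 1684^2 = 2835856 ≡ 2230
1742^32 ≡ 2230^2 = 4972900 ≡ 596
1742^64 ≡ 596^2 = 355216 ≡ 401
1742^128 ≡ 401^2 = 160801 ≡ 1746
1742^256 ≡ 1746^2 = 3048516 ≡ 2001
1742^512 ≡ 2001^2 = 4004001 ≡ 709
944 = 512 + 256 + 128 + 32 + 16, so 1742^944 ≡ 709·2001·1746·596·2230 ≡ 2407 (mod 2447)
Right side y^r · r^s mod p:
1652^2 = 2729104 ≡ 699
1652^4 ≡ 699^2 = 488601 ≡ 1648
1652^8 ≡ 1648^2 = 2715904 ≡ 2181
1652^16 ≡ 2181^2 = 4756761 ≡ 2240
1652^32 ≡ 2240^2 = 5017600 ≡ 1250
1652^64 ≡ 1250^2 = 1562500 ≡ 1314
1652^128 ≡ 1314^2 = 1726596 ≡ 1461
1652^256 ≡ 1461^2 = 2134521 ≡ 737
1652^512 ≡ 737^2 = 543169 ≡ 2382
758 = 512 + 128 + 64 + 32 + 16 + 4 + 2, so 1652^758 ≡ 2382·1461·1314·1250·2240·1648·699 ≡ 478 (mod 2447)
758^2 = 574564 ≡ 1966
758^4 ≡ 1966^2 = 3865156 ≡ 1343
758^8 ≡ 1343^2 = 1803649 ≡ 210
758^16 ≡ 210^2 = 44100 ≡ 54
758^32 ≡ 54^2 = 2916 ≡ 469
758^64 ≡ 469^2 = 219961 ≡ 2178
758^128 ≡ 2178^2 = 4743684 ≡ 1398
758^256 ≡ 1398^2 = 1954404 ≡ 1698
758^512 ≡ 1698^2 = 2883204 ≡ 638
758^1024 ≡ 638^2 = 407044 ≡ 842
1392 = 1024 + 256 + 64 + 32 + 16, so 758^1392 ≡ 842·1698·2178·469·54 ≡ 2068 (mod 2447)
478·2068 = 988504 ≡ 2363 (mod 2447)
2407 ≠ 2363, so verification fails.

fails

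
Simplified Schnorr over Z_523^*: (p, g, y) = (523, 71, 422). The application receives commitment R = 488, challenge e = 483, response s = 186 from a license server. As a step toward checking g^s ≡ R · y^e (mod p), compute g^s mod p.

71^186 mod 523 = 422

422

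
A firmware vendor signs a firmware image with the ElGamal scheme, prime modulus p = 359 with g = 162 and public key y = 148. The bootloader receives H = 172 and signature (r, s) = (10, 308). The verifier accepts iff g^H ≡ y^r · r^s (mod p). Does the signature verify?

verifies

Left side g^H mod p:
162^172 mod 359 = 108
Right side y^r · r^s mod p:
148^10 mod 359 = 253
10^308 mod 359 = 148
253·148 = 37444 ≡ 108 (mod 359)
108 ≡ 108 (mod 359), so the signature is genuine.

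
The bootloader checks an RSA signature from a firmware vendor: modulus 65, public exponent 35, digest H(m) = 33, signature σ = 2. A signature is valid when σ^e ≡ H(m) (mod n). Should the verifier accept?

accept

Squares mod 65: σ^1≡2, σ^2≡4, σ^4≡16, σ^8≡61, σ^16≡16, σ^32≡61
35 = 32 + 2 + 1, so σ^35 ≡ 61·4·2 ≡ 33 (mod 65)
σ^35 mod 65 = 33 matches H(m).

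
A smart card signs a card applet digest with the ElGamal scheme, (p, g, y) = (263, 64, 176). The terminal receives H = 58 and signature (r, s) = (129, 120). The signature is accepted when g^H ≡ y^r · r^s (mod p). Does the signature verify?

Left side g^H mod p:
64^2 = 4096 ≡ 151
64^4 ≡ 151^2 = 22801 ≡ 183
64^8 ≡ 183^2 = 33489 ≡ 88
64^16 ≡ 88^2 = 7744 ≡ 117
64^32 ≡ 117^2 = 13689 ≡ 13
58 = 32 + 16 + 8 + 2, so 64^58 ≡ 13·117·88·151 ≡ 24 (mod 263)
Right side y^r · r^s mod p:
176^2 = 30976 ≡ 205
176^4 ≡ 205^2 = 42025 ≡ 208
176^8 ≡ 208^2 = 43264 ≡ 132
176^16 ≡ 132^2 = 17424 ≡ 66
176^32 ≡ 66^2 = 4356 ≡ 148
176^64 ≡ 148^2 = 21904 ≡ 75
176^128 ≡ 75^2 = 5625 ≡ 102
129 = 128 + 1, so 176^129 ≡ 102·176 ≡ 68 (mod 263)
129^2 = 16641 ≡ 72
129^4 ≡ 72^2 = 5184 ≡ 187
129^8 ≡ 187^2 = 34969 ≡ 253
129^16 ≡ 253^2 = 64009 ≡ 100
129^32 ≡ 100^2 = 10000 ≡ 6
129^64 ≡ 6^2 = 36
120 = 64 + 32 + 16 + 8, so 129^120 ≡ 36·6·100·253 ≡ 186 (mod 263)
68·186 = 12648 ≡ 24 (mod 263)
24 ≡ 24 (mod 263), so the signature is genuine.

verifies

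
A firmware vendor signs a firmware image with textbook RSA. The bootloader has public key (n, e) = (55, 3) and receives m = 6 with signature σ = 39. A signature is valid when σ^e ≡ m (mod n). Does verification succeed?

fails

σ^2 ≡ 39^2 = 1521 ≡ 36
3 = 2 + 1, so σ^3 ≡ 36·39 ≡ 29 (mod 55)
29 ≠ 6, so verification fails.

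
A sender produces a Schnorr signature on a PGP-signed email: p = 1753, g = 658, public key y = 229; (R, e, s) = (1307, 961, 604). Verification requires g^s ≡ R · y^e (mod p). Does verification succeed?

passes

g^s mod p:
658^2 = 432964 ≡ 1726
658^4 ≡ 1726^2 = 2979076 ≡ 729
658^8 ≡ 729^2 = 531441 ≡ 282
658^16 ≡ 282^2 = 79524 ≡ 639
658^32 ≡ 639^2 = 408321 ≡ 1625
658^64 ≡ 1625^2 = 2640625 ≡ 607
658^128 ≡ 607^2 = 368449 ≡ 319
658^256 ≡ 319^2 = 101761 ≡ 87
658^512 ≡ 87^2 = 7569 ≡ 557
604 = 512 + 64 + 16 + 8 + 4, so 658^604 ≡ 557·607·639·282·729 ≡ 1286 (mod 1753)
R · y^e mod p:
229^2 = 52441 ≡ 1604
229^4 ≡ 1604^2 = 2572816 ≡ 1165
229^8 ≡ 1165^2 = 1357225 ≡ 403
229^16 ≡ 403^2 = 162409 ≡ 1133
229^32 ≡ 1133^2 = 1283689 ≡ 493
229^64 ≡ 493^2 = 243049 ≡ 1135
229^128 ≡ 1135^2 = 1288225 ≡ 1523
229^256 ≡ 1523^2 = 2319529 ≡ 310
229^512 ≡ 310^2 = 96100 ≡ 1438
961 = 512 + 256 + 128 + 64 + 1, so 229^961 ≡ 1438·310·1523·1135·229 ≡ 343 (mod 1753)
1307·343 = 448301 ≡ 1286 (mod 1753)
1286 ≡ 1286 (mod 1753); signature holds.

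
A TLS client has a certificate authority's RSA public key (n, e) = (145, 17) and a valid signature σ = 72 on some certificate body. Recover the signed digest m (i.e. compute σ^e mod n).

Squares mod 145: σ^1≡72, σ^2≡109, σ^4≡136, σ^8≡81, σ^16≡36
17 = 16 + 1, so σ^17 ≡ 36·72 ≡ 127 (mod 145)

127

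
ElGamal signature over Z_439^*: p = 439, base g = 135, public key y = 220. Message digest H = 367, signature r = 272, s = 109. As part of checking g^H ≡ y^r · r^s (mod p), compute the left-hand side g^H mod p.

135^2 = 18225 ≡ 226
135^4 ≡ 226^2 = 51076 ≡ 152
135^8 ≡ 152^2 = 23104 ≡ 276
135^16 ≡ 276^2 = 76176 ≡ 229
135^32 ≡ 229^2 = 52441 ≡ 200
135^64 ≡ 200^2 = 40000 ≡ 51
135^128 ≡ 51^2 = 2601 ≡ 406
135^256 ≡ 406^2 = 164836 ≡ 211
367 = 256 + 64 + 32 + 8 + 4 + 2 + 1, so 135^367 ≡ 211·51·200·276·152·226·135 ≡ 240 (mod 439)

240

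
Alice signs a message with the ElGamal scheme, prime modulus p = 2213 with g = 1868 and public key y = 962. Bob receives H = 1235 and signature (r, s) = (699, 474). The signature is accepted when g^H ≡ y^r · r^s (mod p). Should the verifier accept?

Left side g^H mod p:
1868^2 = 3489424 ≡ 1736
1868^4 ≡ 1736^2 = 3013696 ≡ 1803
1868^8 ≡ 1803^2 = 3250809 ≡ 2125
1868^16 ≡ 2125^2 = 4515625 ≡ 1105
1868^32 ≡ 1105^2 = 1221025 ≡ 1662
1868^64 ≡ 1662^2 = 2762244 ≡ 420
1868^128 ≡ 420^2 = 176400 ≡ 1573
1868^256 ≡ 1573^2 = 2474329 ≡ 195
1868^512 ≡ 195^2 = 38025 ≡ 404
1868^1024 ≡ 404^2 = 163216 ≡ 1667
1235 = 1024 + 128 + 64 + 16 + 2 + 1, so 1868^1235 ≡ 1667·1573·420·1105·1736·1868 ≡ 500 (mod 2213)
Right side y^r · r^s mod p:
962^2 = 925444 ≡ 410
962^4 ≡ 410^2 = 168100 ≡ 2125
962^8 ≡ 2125^2 = 4515625 ≡ 1105
962^16 ≡ 1105^2 = 1221025 ≡ 1662
962^32 ≡ 1662^2 = 2762244 ≡ 420
962^64 ≡ 420^2 = 176400 ≡ 1573
962^128 ≡ 1573^2 = 2474329 ≡ 195
962^256 ≡ 195^2 = 38025 ≡ 404
962^512 ≡ 404^2 = 163216 ≡ 1667
699 = 512 + 128 + 32 + 16 + 8 + 2 + 1, so 962^699 ≡ 1667·195·420·1662·1105·410·962 ≡ 27 (mod 2213)
699^2 = 488601 ≡ 1741
699^4 ≡ 1741^2 = 3031081 ≡ 1484
699^8 ≡ 1484^2 = 2202256 ≡ 321
699^16 ≡ 321^2 = 103041 ≡ 1243
699^32 ≡ 1243^2 = 1545049 ≡ 375
699^64 ≡ 375^2 = 140625 ≡ 1206
699^128 ≡ 1206^2 = 1454436 ≡ 495
699^256 ≡ 495^2 = 245025 ≡ 1595
474 = 256 + 128 + 64 + 16 + 8 + 2, so 699^474 ≡ 1595·495·1206·1243·321·1741 ≡ 1689 (mod 2213)
27·1689 = 45603 ≡ 1343 (mod 2213)
500 ≠ 1343, so verification fails.

reject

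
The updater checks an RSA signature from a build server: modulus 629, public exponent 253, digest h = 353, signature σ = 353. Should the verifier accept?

Squares mod 629: σ^1≡353, σ^2≡67, σ^4≡86, σ^8≡477, σ^16≡460, σ^32≡256, σ^64≡120, σ^128≡562
253 = 128 + 64 + 32 + 16 + 8 + 4 + 1, so σ^253 ≡ 562·120·256·460·477·86·353 ≡ 353 (mod 629)
Since 353 equals the digest 353, verification succeeds.

accept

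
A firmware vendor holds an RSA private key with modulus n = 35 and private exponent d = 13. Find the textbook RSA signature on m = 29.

29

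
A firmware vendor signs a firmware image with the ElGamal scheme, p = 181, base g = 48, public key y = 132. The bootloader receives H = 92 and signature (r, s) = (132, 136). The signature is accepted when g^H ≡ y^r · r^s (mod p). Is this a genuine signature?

genuine

Left side g^H mod p:
48^92 mod 181 = 132
Right side y^r · r^s mod p:
132^132 mod 181 = 1
132^136 mod 181 = 132
1·132 = 132 ≡ 132 (mod 181)
132 ≡ 132 (mod 181), so the signature is genuine.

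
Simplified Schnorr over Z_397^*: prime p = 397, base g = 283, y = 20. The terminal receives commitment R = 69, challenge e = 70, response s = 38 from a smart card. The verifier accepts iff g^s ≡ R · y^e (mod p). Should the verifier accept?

g^s mod p:
Squares mod 397: 283^1≡283, 283^2≡292, 283^4≡306, 283^8≡341, 283^16≡357, 283^32≡12
38 = 32 + 4 + 2, so 283^38 ≡ 12·306·292 ≡ 324 (mod 397)
R · y^e mod p:
Squares mod 397: 20^1≡20, 20^2≡3, 20^4≡9, 20^8≡81, 20^16≡209, 20^32≡11, 20^64≡121
70 = 64 + 4 + 2, so 20^70 ≡ 121·9·3 ≡ 91 (mod 397)
69·91 = 6279 ≡ 324 (mod 397)
324 ≡ 324 (mod 397); signature holds.

accept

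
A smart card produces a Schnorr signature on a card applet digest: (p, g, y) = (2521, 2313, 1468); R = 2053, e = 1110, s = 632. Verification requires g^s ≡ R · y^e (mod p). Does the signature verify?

g^s mod p:
2313^2 = 5349969 ≡ 407
2313^4 ≡ 407^2 = 165649 ≡ 1784
2313^8 ≡ 1784^2 = 3182656 ≡ 1154
2313^16 ≡ 1154^2 = 1331716 ≡ 628
2313^32 ≡ 628^2 = 394384 ≡ 1108
2313^64 ≡ 1108^2 = 1227664 ≡ 2458
2313^128 ≡ 2458^2 = 6041764 ≡ 1448
2313^256 ≡ 1448^2 = 2096704 ≡ 1753
2313^512 ≡ 1753^2 = 3073009 ≡ 2431
632 = 512 + 64 + 32 + 16 + 8, so 2313^632 ≡ 2431·2458·1108·628·1154 ≡ 407 (mod 2521)
R · y^e mod p:
1468^2 = 2155024 ≡ 2090
1468^4 ≡ 2090^2 = 4368100 ≡ 1728
1468^8 ≡ 1728^2 = 2985984 ≡ 1120
1468^16 ≡ 1120^2 = 1254400 ≡ 1463
1468^32 ≡ 1463^2 = 2140369 ≡ 40
1468^64 ≡ 40^2 = 1600
1468^128 ≡ 1600^2 = 2560000 ≡ 1185
1468^256 ≡ 1185^2 = 1404225 ≡ 28
1468^512 ≡ 28^2 = 784
1468^1024 ≡ 784^2 = 614656 ≡ 2053
1110 = 1024 + 64 + 16 + 4 + 2, so 1468^1110 ≡ 2053·1600·1463·1728·2090 ≡ 1028 (mod 2521)
2053·1028 = 2110484 ≡ 407 (mod 2521)
407 ≡ 407 (mod 2521); signature holds.

verifies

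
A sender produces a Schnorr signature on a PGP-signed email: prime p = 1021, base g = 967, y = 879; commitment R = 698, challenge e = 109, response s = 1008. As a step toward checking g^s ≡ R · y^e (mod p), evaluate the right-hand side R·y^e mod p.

104

879^2 = 772641 ≡ 765
879^4 ≡ 765^2 = 585225 ≡ 192
879^8 ≡ 192^2 = 36864 ≡ 108
879^16 ≡ 108^2 = 11664 ≡ 433
879^32 ≡ 433^2 = 187489 ≡ 646
879^64 ≡ 646^2 = 417316 ≡ 748
109 = 64 + 32 + 8 + 4 + 1, so 879^109 ≡ 748·646·108·192·879 ≡ 6 (mod 1021)
R · y^e ≡ 698·6 = 4188 ≡ 104 (mod 1021)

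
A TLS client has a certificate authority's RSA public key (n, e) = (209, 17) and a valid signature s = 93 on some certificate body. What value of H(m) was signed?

Squares mod 209: s^1≡93, s^2≡80, s^4≡130, s^8≡180, s^16≡5
17 = 16 + 1, so s^17 ≡ 5·93 ≡ 47 (mod 209)

47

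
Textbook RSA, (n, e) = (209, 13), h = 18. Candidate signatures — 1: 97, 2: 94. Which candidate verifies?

2

Candidate 1: 97^13 mod 209 = 3
Candidate 2: 94^13 mod 209 = 18
  → matches h = 18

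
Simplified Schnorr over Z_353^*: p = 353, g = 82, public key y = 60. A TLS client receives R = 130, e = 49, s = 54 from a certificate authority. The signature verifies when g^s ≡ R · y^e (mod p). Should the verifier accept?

reject

g^s mod p:
Squares mod 353: 82^1≡82, 82^2≡17, 82^4≡289, 82^8≡213, 82^16≡185, 82^32≡337
54 = 32 + 16 + 4 + 2, so 82^54 ≡ 337·185·289·17 ≡ 61 (mod 353)
R · y^e mod p:
Squares mod 353: 60^1≡60, 60^2≡70, 60^4≡311, 60^8≡352, 60^16≡1, 60^32≡1
49 = 32 + 16 + 1, so 60^49 ≡ 1·1·60 ≡ 60 (mod 353)
130·60 = 7800 ≡ 34 (mod 353)
61 ≠ 34; the check fails.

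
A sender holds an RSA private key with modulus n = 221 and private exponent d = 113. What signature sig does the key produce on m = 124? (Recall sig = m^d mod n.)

m^2 ≡ 124^2 = 15376 ≡ 127
m^4 ≡ 127^2 = 16129 ≡ 217
m^8 ≡ 217^2 = 47089 ≡ 16
m^16 ≡ 16^2 = 256 ≡ 35
m^32 ≡ 35^2 = 1225 ≡ 120
m^64 ≡ 120^2 = 14400 ≡ 35
113 = 64 + 32 + 16 + 1, so m^113 ≡ 35·120·35·124 ≡ 141 (mod 221)

141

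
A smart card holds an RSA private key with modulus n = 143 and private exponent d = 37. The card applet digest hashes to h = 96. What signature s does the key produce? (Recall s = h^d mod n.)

57

h^2 ≡ 96^2 = 9216 ≡ 64
h^4 ≡ 64^2 = 4096 ≡ 92
h^8 ≡ 92^2 = 8464 ≡ 27
h^16 ≡ 27^2 = 729 ≡ 14
h^32 ≡ 14^2 = 196 ≡ 53
37 = 32 + 4 + 1, so h^37 ≡ 53·92·96 ≡ 57 (mod 143)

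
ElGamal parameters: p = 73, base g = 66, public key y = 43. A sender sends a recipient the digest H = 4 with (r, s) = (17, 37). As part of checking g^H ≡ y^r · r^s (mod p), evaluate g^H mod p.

Squares mod 73: 66^1≡66, 66^2≡49, 66^4≡65
66^4 ≡ 65 (mod 73)

65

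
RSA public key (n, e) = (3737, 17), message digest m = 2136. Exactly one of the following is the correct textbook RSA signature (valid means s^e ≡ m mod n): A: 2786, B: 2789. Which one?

Candidate A: Squares mod 3737: 2786^1≡2786, 2786^2≡47, 2786^4≡2209, 2786^8≡2896, 2786^16≡988; 17 = 16 + 1, so 2786^17 ≡ 988·2786 ≡ 2136 (mod 3737)
  → matches m = 2136
Candidate B: Squares mod 3737: 2789^1≡2789, 2789^2≡1824, 2789^4≡1046, 2789^8≡2912, 2789^16≡491; 17 = 16 + 1, so 2789^17 ≡ 491·2789 ≡ 1657 (mod 3737)

A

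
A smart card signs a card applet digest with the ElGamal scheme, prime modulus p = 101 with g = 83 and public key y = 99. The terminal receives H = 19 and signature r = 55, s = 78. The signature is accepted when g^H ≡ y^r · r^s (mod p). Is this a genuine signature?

Left side g^H mod p:
83^2 = 6889 ≡ 21
83^4 ≡ 21^2 = 441 ≡ 37
83^8 ≡ 37^2 = 1369 ≡ 56
83^16 ≡ 56^2 = 3136 ≡ 5
19 = 16 + 2 + 1, so 83^19 ≡ 5·21·83 ≡ 29 (mod 101)
Right side y^r · r^s mod p:
99^2 = 9801 ≡ 4
99^4 ≡ 4^2 = 16
99^8 ≡ 16^2 = 256 ≡ 54
99^16 ≡ 54^2 = 2916 ≡ 88
99^32 ≡ 88^2 = 7744 ≡ 68
55 = 32 + 16 + 4 + 2 + 1, so 99^55 ≡ 68·88·16·4·99 ≡ 32 (mod 101)
55^2 = 3025 ≡ 96
55^4 ≡ 96^2 = 9216 ≡ 25
55^8 ≡ 25^2 = 625 ≡ 19
55^16 ≡ 19^2 = 361 ≡ 58
55^32 ≡ 58^2 = 3364 ≡ 31
55^64 ≡ 31^2 = 961 ≡ 52
78 = 64 + 8 + 4 + 2, so 55^78 ≡ 52·19·25·96 ≡ 23 (mod 101)
32·23 = 736 ≡ 29 (mod 101)
29 ≡ 29 (mod 101), so the signature is genuine.

genuine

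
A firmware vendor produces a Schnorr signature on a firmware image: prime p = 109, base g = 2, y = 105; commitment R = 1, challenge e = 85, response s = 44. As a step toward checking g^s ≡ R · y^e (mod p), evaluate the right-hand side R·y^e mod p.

38

105^85 mod 109 = 38
R · y^e ≡ 1·38 = 38 ≡ 38 (mod 109)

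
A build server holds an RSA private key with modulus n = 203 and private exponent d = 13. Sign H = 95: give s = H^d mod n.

18

H^2 ≡ 95^2 = 9025 ≡ 93
H^4 ≡ 93^2 = 8649 ≡ 123
H^8 ≡ 123^2 = 15129 ≡ 107
13 = 8 + 4 + 1, so H^13 ≡ 107·123·95 ≡ 18 (mod 203)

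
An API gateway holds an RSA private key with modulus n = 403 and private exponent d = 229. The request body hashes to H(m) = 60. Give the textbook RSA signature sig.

294

(H(m))^2 ≡ 60^2 = 3600 ≡ 376
(H(m))^4 ≡ 376^2 = 141376 ≡ 326
(H(m))^8 ≡ 326^2 = 106276 ≡ 287
(H(m))^16 ≡ 287^2 = 82369 ≡ 157
(H(m))^32 ≡ 157^2 = 24649 ≡ 66
(H(m))^64 ≡ 66^2 = 4356 ≡ 326
(H(m))^128 ≡ 326^2 = 106276 ≡ 287
229 = 128 + 64 + 32 + 4 + 1, so (H(m))^229 ≡ 287·326·66·326·60 ≡ 294 (mod 403)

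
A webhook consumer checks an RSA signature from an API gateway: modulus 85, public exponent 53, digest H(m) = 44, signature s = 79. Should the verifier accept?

accept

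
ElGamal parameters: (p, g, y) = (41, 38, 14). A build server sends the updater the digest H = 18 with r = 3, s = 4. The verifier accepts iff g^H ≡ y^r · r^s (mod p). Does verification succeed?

fails

Left side g^H mod p:
Squares mod 41: 38^1≡38, 38^2≡9, 38^4≡40, 38^8≡1, 38^16≡1
18 = 16 + 2, so 38^18 ≡ 1·9 ≡ 9 (mod 41)
Right side y^r · r^s mod p:
Squares mod 41: 14^1≡14, 14^2≡32
3 = 2 + 1, so 14^3 ≡ 32·14 ≡ 38 (mod 41)
Squares mod 41: 3^1≡3, 3^2≡9, 3^4≡40
3^4 ≡ 40 (mod 41)
38·40 = 1520 ≡ 3 (mod 41)
9 ≠ 3, so verification fails.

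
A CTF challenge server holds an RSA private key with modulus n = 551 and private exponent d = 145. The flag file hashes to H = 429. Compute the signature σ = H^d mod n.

315

H^2 ≡ 429^2 = 184041 ≡ 7
H^4 ≡ 7^2 = 49
H^8 ≡ 49^2 = 2401 ≡ 197
H^16 ≡ 197^2 = 38809 ≡ 239
H^32 ≡ 239^2 = 57121 ≡ 368
H^64 ≡ 368^2 = 135424 ≡ 429
H^128 ≡ 429^2 = 184041 ≡ 7
145 = 128 + 16 + 1, so H^145 ≡ 7·239·429 ≡ 315 (mod 551)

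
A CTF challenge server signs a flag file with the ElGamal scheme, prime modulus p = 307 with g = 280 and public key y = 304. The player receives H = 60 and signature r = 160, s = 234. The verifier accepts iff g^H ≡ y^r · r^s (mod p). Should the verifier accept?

reject

Left side g^H mod p:
280^2 = 78400 ≡ 115
280^4 ≡ 115^2 = 13225 ≡ 24
280^8 ≡ 24^2 = 576 ≡ 269
280^16 ≡ 269^2 = 72361 ≡ 216
280^32 ≡ 216^2 = 46656 ≡ 299
60 = 32 + 16 + 8 + 4, so 280^60 ≡ 299·216·269·24 ≡ 105 (mod 307)
Right side y^r · r^s mod p:
304^2 = 92416 ≡ 9
304^4 ≡ 9^2 = 81
304^8 ≡ 81^2 = 6561 ≡ 114
304^16 ≡ 114^2 = 12996 ≡ 102
304^32 ≡ 102^2 = 10404 ≡ 273
304^64 ≡ 273^2 = 74529 ≡ 235
304^128 ≡ 235^2 = 55225 ≡ 272
160 = 128 + 32, so 304^160 ≡ 272·273 ≡ 269 (mod 307)
160^2 = 25600 ≡ 119
160^4 ≡ 119^2 = 14161 ≡ 39
160^8 ≡ 39^2 = 1521 ≡ 293
160^16 ≡ 293^2 = 85849 ≡ 196
160^32 ≡ 196^2 = 38416 ≡ 41
160^64 ≡ 41^2 = 1681 ≡ 146
160^128 ≡ 146^2 = 21316 ≡ 133
234 = 128 + 64 + 32 + 8 + 2, so 160^234 ≡ 133·146·41·293·119 ≡ 269 (mod 307)
269·269 = 72361 ≡ 216 (mod 307)
105 ≠ 216, so verification fails.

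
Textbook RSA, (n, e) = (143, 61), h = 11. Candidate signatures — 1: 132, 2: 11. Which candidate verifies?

Candidate 1: Squares mod 143: 132^1≡132, 132^2≡121, 132^4≡55, 132^8≡22, 132^16≡55, 132^32≡22; 61 = 32 + 16 + 8 + 4 + 1, so 132^61 ≡ 22·55·22·55·132 ≡ 132 (mod 143)
Candidate 2: Squares mod 143: 11^1≡11, 11^2≡121, 11^4≡55, 11^8≡22, 11^16≡55, 11^32≡22; 61 = 32 + 16 + 8 + 4 + 1, so 11^61 ≡ 22·55·22·55·11 ≡ 11 (mod 143)
  → matches h = 11

2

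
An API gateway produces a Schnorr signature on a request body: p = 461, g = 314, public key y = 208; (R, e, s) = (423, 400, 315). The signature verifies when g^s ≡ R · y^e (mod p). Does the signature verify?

does not verify

g^s mod p:
314^2 = 98596 ≡ 403
314^4 ≡ 403^2 = 162409 ≡ 137
314^8 ≡ 137^2 = 18769 ≡ 329
314^16 ≡ 329^2 = 108241 ≡ 367
314^32 ≡ 367^2 = 134689 ≡ 77
314^64 ≡ 77^2 = 5929 ≡ 397
314^128 ≡ 397^2 = 157609 ≡ 408
314^256 ≡ 408^2 = 166464 ≡ 43
315 = 256 + 32 + 16 + 8 + 2 + 1, so 314^315 ≡ 43·77·367·329·403·314 ≡ 353 (mod 461)
R · y^e mod p:
208^2 = 43264 ≡ 391
208^4 ≡ 391^2 = 152881 ≡ 290
208^8 ≡ 290^2 = 84100 ≡ 198
208^16 ≡ 198^2 = 39204 ≡ 19
208^32 ≡ 19^2 = 361
208^64 ≡ 361^2 = 130321 ≡ 319
208^128 ≡ 319^2 = 101761 ≡ 341
208^256 ≡ 341^2 = 116281 ≡ 109
400 = 256 + 128 + 16, so 208^400 ≡ 109·341·19 ≡ 420 (mod 461)
423·420 = 177660 ≡ 175 (mod 461)
353 ≠ 175; the check fails.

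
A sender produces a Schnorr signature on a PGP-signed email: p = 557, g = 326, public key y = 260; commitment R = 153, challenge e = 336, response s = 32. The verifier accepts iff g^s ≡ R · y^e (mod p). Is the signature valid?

valid

g^s mod p:
Squares mod 557: 326^1≡326, 326^2≡446, 326^4≡67, 326^8≡33, 326^16≡532, 326^32≡68
326^32 ≡ 68 (mod 557)
R · y^e mod p:
Squares mod 557: 260^1≡260, 260^2≡203, 260^4≡548, 260^8≡81, 260^16≡434, 260^32≡90, 260^64≡302, 260^128≡413, 260^256≡127
336 = 256 + 64 + 16, so 260^336 ≡ 127·302·434 ≡ 248 (mod 557)
153·248 = 37944 ≡ 68 (mod 557)
68 ≡ 68 (mod 557); signature holds.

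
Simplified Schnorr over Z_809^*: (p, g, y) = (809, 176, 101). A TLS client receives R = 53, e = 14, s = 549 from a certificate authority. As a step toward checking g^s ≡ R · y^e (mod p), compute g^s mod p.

767

176^2 = 30976 ≡ 234
176^4 ≡ 234^2 = 54756 ≡ 553
176^8 ≡ 553^2 = 305809 ≡ 7
176^16 ≡ 7^2 = 49
176^32 ≡ 49^2 = 2401 ≡ 783
176^64 ≡ 783^2 = 613089 ≡ 676
176^128 ≡ 676^2 = 456976 ≡ 700
176^256 ≡ 700^2 = 490000 ≡ 555
176^512 ≡ 555^2 = 308025 ≡ 605
549 = 512 + 32 + 4 + 1, so 176^549 ≡ 605·783·553·176 ≡ 767 (mod 809)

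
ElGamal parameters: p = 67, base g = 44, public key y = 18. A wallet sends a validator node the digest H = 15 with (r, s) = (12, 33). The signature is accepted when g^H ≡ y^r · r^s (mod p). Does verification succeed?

passes

Left side g^H mod p:
44^2 = 1936 ≡ 60
44^4 ≡ 60^2 = 3600 ≡ 49
44^8 ≡ 49^2 = 2401 ≡ 56
15 = 8 + 4 + 2 + 1, so 44^15 ≡ 56·49·60·44 ≡ 53 (mod 67)
Right side y^r · r^s mod p:
18^2 = 324 ≡ 56
18^4 ≡ 56^2 = 3136 ≡ 54
18^8 ≡ 54^2 = 2916 ≡ 35
12 = 8 + 4, so 18^12 ≡ 35·54 ≡ 14 (mod 67)
12^2 = 144 ≡ 10
12^4 ≡ 10^2 = 100 ≡ 33
12^8 ≡ 33^2 = 1089 ≡ 17
12^16 ≡ 17^2 = 289 ≡ 21
12^32 ≡ 21^2 = 441 ≡ 39
33 = 32 + 1, so 12^33 ≡ 39·12 ≡ 66 (mod 67)
14·66 = 924 ≡ 53 (mod 67)
53 ≡ 53 (mod 67), so the signature is genuine.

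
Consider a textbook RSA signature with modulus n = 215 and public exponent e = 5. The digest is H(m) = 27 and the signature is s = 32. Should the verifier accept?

accept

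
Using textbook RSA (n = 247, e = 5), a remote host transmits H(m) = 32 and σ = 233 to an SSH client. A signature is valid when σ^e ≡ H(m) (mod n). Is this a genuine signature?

forged

σ^2 ≡ 233^2 = 54289 ≡ 196
σ^4 ≡ 196^2 = 38416 ≡ 131
5 = 4 + 1, so σ^5 ≡ 131·233 ≡ 142 (mod 247)
σ^5 mod 247 = 142, but H(m) = 32.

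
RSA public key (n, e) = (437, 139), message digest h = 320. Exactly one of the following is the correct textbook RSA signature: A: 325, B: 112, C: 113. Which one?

Candidate A: Squares mod 437: 325^1≡325, 325^2≡308, 325^4≡35, 325^8≡351, 325^16≡404, 325^32≡215, 325^64≡340, 325^128≡232; 139 = 128 + 8 + 2 + 1, so 325^139 ≡ 232·351·308·325 ≡ 117 (mod 437)
Candidate B: Squares mod 437: 112^1≡112, 112^2≡308, 112^4≡35, 112^8≡351, 112^16≡404, 112^32≡215, 112^64≡340, 112^128≡232; 139 = 128 + 8 + 2 + 1, so 112^139 ≡ 232·351·308·112 ≡ 320 (mod 437)
  → matches h = 320
Candidate C: Squares mod 437: 113^1≡113, 113^2≡96, 113^4≡39, 113^8≡210, 113^16≡400, 113^32≡58, 113^64≡305, 113^128≡381; 139 = 128 + 8 + 2 + 1, so 113^139 ≡ 381·210·96·113 ≡ 56 (mod 437)

B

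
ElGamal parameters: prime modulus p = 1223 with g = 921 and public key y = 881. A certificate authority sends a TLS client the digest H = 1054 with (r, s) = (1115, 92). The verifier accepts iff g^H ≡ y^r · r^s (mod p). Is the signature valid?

invalid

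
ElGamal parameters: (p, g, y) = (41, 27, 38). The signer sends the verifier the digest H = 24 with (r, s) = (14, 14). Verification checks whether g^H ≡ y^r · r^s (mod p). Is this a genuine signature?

genuine

Left side g^H mod p:
Squares mod 41: 27^1≡27, 27^2≡32, 27^4≡40, 27^8≡1, 27^16≡1
24 = 16 + 8, so 27^24 ≡ 1·1 ≡ 1 (mod 41)
Right side y^r · r^s mod p:
Squares mod 41: 38^1≡38, 38^2≡9, 38^4≡40, 38^8≡1
14 = 8 + 4 + 2, so 38^14 ≡ 1·40·9 ≡ 32 (mod 41)
Squares mod 41: 14^1≡14, 14^2≡32, 14^4≡40, 14^8≡1
14 = 8 + 4 + 2, so 14^14 ≡ 1·40·32 ≡ 9 (mod 41)
32·9 = 288 ≡ 1 (mod 41)
1 ≡ 1 (mod 41), so the signature is genuine.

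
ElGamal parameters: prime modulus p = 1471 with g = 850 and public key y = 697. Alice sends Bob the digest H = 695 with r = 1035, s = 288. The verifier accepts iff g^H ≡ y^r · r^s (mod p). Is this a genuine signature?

forged

Left side g^H mod p:
850^695 mod 1471 = 301
Right side y^r · r^s mod p:
697^1035 mod 1471 = 974
1035^288 mod 1471 = 963
974·963 = 937962 ≡ 935 (mod 1471)
301 ≠ 935, so verification fails.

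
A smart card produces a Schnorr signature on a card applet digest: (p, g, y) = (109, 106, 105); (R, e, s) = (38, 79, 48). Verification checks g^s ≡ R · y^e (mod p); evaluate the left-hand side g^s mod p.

16

106^2 = 11236 ≡ 9
106^4 ≡ 9^2 = 81
106^8 ≡ 81^2 = 6561 ≡ 21
106^16 ≡ 21^2 = 441 ≡ 5
106^32 ≡ 5^2 = 25
48 = 32 + 16, so 106^48 ≡ 25·5 ≡ 16 (mod 109)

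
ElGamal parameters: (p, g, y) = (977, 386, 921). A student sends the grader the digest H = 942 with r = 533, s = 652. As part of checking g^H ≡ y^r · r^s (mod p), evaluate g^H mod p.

386^942 mod 977 = 244

244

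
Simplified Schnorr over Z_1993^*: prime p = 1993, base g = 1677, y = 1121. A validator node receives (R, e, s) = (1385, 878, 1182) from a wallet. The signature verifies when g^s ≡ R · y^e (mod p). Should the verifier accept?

accept

g^s mod p:
1677^2 = 2812329 ≡ 206
1677^4 ≡ 206^2 = 42436 ≡ 583
1677^8 ≡ 583^2 = 339889 ≡ 1079
1677^16 ≡ 1079^2 = 1164241 ≡ 329
1677^32 ≡ 329^2 = 108241 ≡ 619
1677^64 ≡ 619^2 = 383161 ≡ 505
1677^128 ≡ 505^2 = 255025 ≡ 1914
1677^256 ≡ 1914^2 = 3663396 ≡ 262
1677^512 ≡ 262^2 = 68644 ≡ 882
1677^1024 ≡ 882^2 = 777924 ≡ 654
1182 = 1024 + 128 + 16 + 8 + 4 + 2, so 1677^1182 ≡ 654·1914·329·1079·583·206 ≡ 1966 (mod 1993)
R · y^e mod p:
1121^2 = 1256641 ≡ 1051
1121^4 ≡ 1051^2 = 1104601 ≡ 479
1121^8 ≡ 479^2 = 229441 ≡ 246
1121^16 ≡ 246^2 = 60516 ≡ 726
1121^32 ≡ 726^2 = 527076 ≡ 924
1121^64 ≡ 924^2 = 853776 ≡ 772
1121^128 ≡ 772^2 = 595984 ≡ 77
1121^256 ≡ 77^2 = 5929 ≡ 1943
1121^512 ≡ 1943^2 = 3775249 ≡ 507
878 = 512 + 256 + 64 + 32 + 8 + 4 + 2, so 1121^878 ≡ 507·1943·772·924·246·479·1051 ≡ 200 (mod 1993)
1385·200 = 277000 ≡ 1966 (mod 1993)
1966 ≡ 1966 (mod 1993); signature holds.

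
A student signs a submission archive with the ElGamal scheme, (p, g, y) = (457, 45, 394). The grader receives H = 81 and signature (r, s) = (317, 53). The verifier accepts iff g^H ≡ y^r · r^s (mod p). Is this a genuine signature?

Left side g^H mod p:
Squares mod 457: 45^1≡45, 45^2≡197, 45^4≡421, 45^8≡382, 45^16≡141, 45^32≡230, 45^64≡345
81 = 64 + 16 + 1, so 45^81 ≡ 345·141·45 ≡ 452 (mod 457)
Right side y^r · r^s mod p:
Squares mod 457: 394^1≡394, 394^2≡313, 394^4≡171, 394^8≡450, 394^16≡49, 394^32≡116, 394^64≡203, 394^128≡79, 394^256≡300
317 = 256 + 32 + 16 + 8 + 4 + 1, so 394^317 ≡ 300·116·49·450·171·394 ≡ 341 (mod 457)
Squares mod 457: 317^1≡317, 317^2≡406, 317^4≡316, 317^8≡230, 317^16≡345, 317^32≡205
53 = 32 + 16 + 4 + 1, so 317^53 ≡ 205·345·316·317 ≡ 264 (mod 457)
341·264 = 90024 ≡ 452 (mod 457)
452 ≡ 452 (mod 457), so the signature is genuine.

genuine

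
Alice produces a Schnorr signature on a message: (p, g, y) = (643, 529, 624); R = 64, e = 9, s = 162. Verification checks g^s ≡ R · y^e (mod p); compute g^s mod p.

593

529^162 mod 643 = 593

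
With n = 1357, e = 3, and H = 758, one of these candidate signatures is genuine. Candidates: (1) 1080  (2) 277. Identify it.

Candidate 1: Squares mod 1357: 1080^1≡1080, 1080^2≡737; 3 = 2 + 1, so 1080^3 ≡ 737·1080 ≡ 758 (mod 1357)
  → matches H = 758
Candidate 2: Squares mod 1357: 277^1≡277, 277^2≡737; 3 = 2 + 1, so 277^3 ≡ 737·277 ≡ 599 (mod 1357)

1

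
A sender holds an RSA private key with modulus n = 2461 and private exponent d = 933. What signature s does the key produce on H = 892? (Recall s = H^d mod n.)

1852

H^2 ≡ 892^2 = 795664 ≡ 761
H^4 ≡ 761^2 = 579121 ≡ 786
H^8 ≡ 786^2 = 617796 ≡ 85
H^16 ≡ 85^2 = 7225 ≡ 2303
H^32 ≡ 2303^2 = 5303809 ≡ 354
H^64 ≡ 354^2 = 125316 ≡ 2266
H^128 ≡ 2266^2 = 5134756 ≡ 1110
H^256 ≡ 1110^2 = 1232100 ≡ 1600
H^512 ≡ 1600^2 = 2560000 ≡ 560
933 = 512 + 256 + 128 + 32 + 4 + 1, so H^933 ≡ 560·1600·1110·354·786·892 ≡ 1852 (mod 2461)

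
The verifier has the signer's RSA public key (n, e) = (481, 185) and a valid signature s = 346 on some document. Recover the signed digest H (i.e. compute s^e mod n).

s^185 mod 481 = 294

294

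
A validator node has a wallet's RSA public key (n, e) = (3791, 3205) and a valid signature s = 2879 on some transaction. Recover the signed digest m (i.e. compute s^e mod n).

483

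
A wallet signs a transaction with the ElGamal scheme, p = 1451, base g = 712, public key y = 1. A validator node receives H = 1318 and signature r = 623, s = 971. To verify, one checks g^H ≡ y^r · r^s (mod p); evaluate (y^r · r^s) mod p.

623

1^2 = 1
1^4 ≡ 1^2 = 1
1^8 ≡ 1^2 = 1
1^16 ≡ 1^2 = 1
1^32 ≡ 1^2 = 1
1^64 ≡ 1^2 = 1
1^128 ≡ 1^2 = 1
1^256 ≡ 1^2 = 1
1^512 ≡ 1^2 = 1
623 = 512 + 64 + 32 + 8 + 4 + 2 + 1, so 1^623 ≡ 1·1·1·1·1·1·1 ≡ 1 (mod 1451)
623^2 = 388129 ≡ 712
623^4 ≡ 712^2 = 506944 ≡ 545
623^8 ≡ 545^2 = 297025 ≡ 1021
623^16 ≡ 1021^2 = 1042441 ≡ 623
623^32 ≡ 623^2 = 388129 ≡ 712
623^64 ≡ 712^2 = 506944 ≡ 545
623^128 ≡ 545^2 = 297025 ≡ 1021
623^256 ≡ 1021^2 = 1042441 ≡ 623
623^512 ≡ 623^2 = 388129 ≡ 712
971 = 512 + 256 + 128 + 64 + 8 + 2 + 1, so 623^971 ≡ 712·623·1021·545·1021·712·623 ≡ 623 (mod 1451)
y^r · r^s ≡ 1·623 = 623 ≡ 623 (mod 1451)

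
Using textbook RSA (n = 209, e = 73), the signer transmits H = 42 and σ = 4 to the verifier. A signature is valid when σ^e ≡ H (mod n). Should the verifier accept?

accept

σ^73 mod 209 = 42
σ^73 mod 209 = 42 matches H.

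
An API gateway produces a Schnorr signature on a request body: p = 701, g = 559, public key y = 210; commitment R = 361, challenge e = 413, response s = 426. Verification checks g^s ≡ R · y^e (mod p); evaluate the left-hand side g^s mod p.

559^2 = 312481 ≡ 536
559^4 ≡ 536^2 = 287296 ≡ 587
559^8 ≡ 587^2 = 344569 ≡ 378
559^16 ≡ 378^2 = 142884 ≡ 581
559^32 ≡ 581^2 = 337561 ≡ 380
559^64 ≡ 380^2 = 144400 ≡ 695
559^128 ≡ 695^2 = 483025 ≡ 36
559^256 ≡ 36^2 = 1296 ≡ 595
426 = 256 + 128 + 32 + 8 + 2, so 559^426 ≡ 595·36·380·378·536 ≡ 584 (mod 701)

584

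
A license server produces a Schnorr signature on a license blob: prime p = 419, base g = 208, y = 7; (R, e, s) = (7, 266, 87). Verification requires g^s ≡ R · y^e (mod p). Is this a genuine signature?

genuine

g^s mod p:
208^2 = 43264 ≡ 107
208^4 ≡ 107^2 = 11449 ≡ 136
208^8 ≡ 136^2 = 18496 ≡ 60
208^16 ≡ 60^2 = 3600 ≡ 248
208^32 ≡ 248^2 = 61504 ≡ 330
208^64 ≡ 330^2 = 108900 ≡ 379
87 = 64 + 16 + 4 + 2 + 1, so 208^87 ≡ 379·248·136·107·208 ≡ 7 (mod 419)
R · y^e mod p:
7^2 = 49
7^4 ≡ 49^2 = 2401 ≡ 306
7^8 ≡ 306^2 = 93636 ≡ 199
7^16 ≡ 199^2 = 39601 ≡ 215
7^32 ≡ 215^2 = 46225 ≡ 135
7^64 ≡ 135^2 = 18225 ≡ 208
7^128 ≡ 208^2 = 43264 ≡ 107
7^256 ≡ 107^2 = 11449 ≡ 136
266 = 256 + 8 + 2, so 7^266 ≡ 136·199·49 ≡ 1 (mod 419)
7·1 = 7 ≡ 7 (mod 419)
7 ≡ 7 (mod 419); signature holds.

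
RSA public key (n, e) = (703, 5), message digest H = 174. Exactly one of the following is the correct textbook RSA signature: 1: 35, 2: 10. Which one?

2

Candidate 1: 35^2 = 1225 ≡ 522; 35^4 ≡ 522^2 = 272484 ≡ 423; 5 = 4 + 1, so 35^5 ≡ 423·35 ≡ 42 (mod 703)
Candidate 2: 10^2 = 100; 10^4 ≡ 100^2 = 10000 ≡ 158; 5 = 4 + 1, so 10^5 ≡ 158·10 ≡ 174 (mod 703)
  → matches H = 174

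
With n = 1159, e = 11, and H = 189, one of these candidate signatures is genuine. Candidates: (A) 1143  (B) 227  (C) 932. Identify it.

B

Candidate A: Squares mod 1159: 1143^1≡1143, 1143^2≡256, 1143^4≡632, 1143^8≡728; 11 = 8 + 2 + 1, so 1143^11 ≡ 728·256·1143 ≡ 219 (mod 1159)
Candidate B: Squares mod 1159: 227^1≡227, 227^2≡533, 227^4≡134, 227^8≡571; 11 = 8 + 2 + 1, so 227^11 ≡ 571·533·227 ≡ 189 (mod 1159)
  → matches H = 189
Candidate C: Squares mod 1159: 932^1≡932, 932^2≡533, 932^4≡134, 932^8≡571; 11 = 8 + 2 + 1, so 932^11 ≡ 571·533·932 ≡ 970 (mod 1159)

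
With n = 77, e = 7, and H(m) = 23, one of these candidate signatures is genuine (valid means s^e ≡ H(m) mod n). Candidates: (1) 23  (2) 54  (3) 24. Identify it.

1

Candidate 1: Squares mod 77: 23^1≡23, 23^2≡67, 23^4≡23; 7 = 4 + 2 + 1, so 23^7 ≡ 23·67·23 ≡ 23 (mod 77)
  → matches H(m) = 23
Candidate 2: Squares mod 77: 54^1≡54, 54^2≡67, 54^4≡23; 7 = 4 + 2 + 1, so 54^7 ≡ 23·67·54 ≡ 54 (mod 77)
Candidate 3: Squares mod 77: 24^1≡24, 24^2≡37, 24^4≡60; 7 = 4 + 2 + 1, so 24^7 ≡ 60·37·24 ≡ 73 (mod 77)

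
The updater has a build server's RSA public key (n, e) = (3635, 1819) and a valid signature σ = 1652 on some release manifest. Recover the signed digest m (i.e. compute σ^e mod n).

2173

Squares mod 3635: σ^1≡1652, σ^2≡2854, σ^4≡2916, σ^8≡791, σ^16≡461, σ^32≡1691, σ^64≡2371, σ^128≡1931, σ^256≡2886, σ^512≡1211, σ^1024≡1616
1819 = 1024 + 512 + 256 + 16 + 8 + 2 + 1, so σ^1819 ≡ 1616·1211·2886·461·791·2854·1652 ≡ 2173 (mod 3635)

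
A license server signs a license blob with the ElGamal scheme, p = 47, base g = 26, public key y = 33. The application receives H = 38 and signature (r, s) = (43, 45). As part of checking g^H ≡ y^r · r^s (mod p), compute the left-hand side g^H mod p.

Squares mod 47: 26^1≡26, 26^2≡18, 26^4≡42, 26^8≡25, 26^16≡14, 26^32≡8
38 = 32 + 4 + 2, so 26^38 ≡ 8·42·18 ≡ 32 (mod 47)

32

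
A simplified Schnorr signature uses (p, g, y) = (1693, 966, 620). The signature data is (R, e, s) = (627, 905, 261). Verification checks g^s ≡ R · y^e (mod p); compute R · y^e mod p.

Squares mod 1693: 620^1≡620, 620^2≡89, 620^4≡1149, 620^8≡1354, 620^16≡1490, 620^32≡577, 620^64≡1101, 620^128≡13, 620^256≡169, 620^512≡1473
905 = 512 + 256 + 128 + 8 + 1, so 620^905 ≡ 1473·169·13·1354·620 ≡ 534 (mod 1693)
R · y^e ≡ 627·534 = 334818 ≡ 1297 (mod 1693)

1297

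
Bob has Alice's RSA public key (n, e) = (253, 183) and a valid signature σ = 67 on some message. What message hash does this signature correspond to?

56

σ^2 ≡ 67^2 = 4489 ≡ 188
σ^4 ≡ 188^2 = 35344 ≡ 177
σ^8 ≡ 177^2 = 31329 ≡ 210
σ^16 ≡ 210^2 = 44100 ≡ 78
σ^32 ≡ 78^2 = 6084 ≡ 12
σ^64 ≡ 12^2 = 144
σ^128 ≡ 144^2 = 20736 ≡ 243
183 = 128 + 32 + 16 + 4 + 2 + 1, so σ^183 ≡ 243·12·78·177·188·67 ≡ 56 (mod 253)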